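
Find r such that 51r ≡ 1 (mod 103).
51^(-1) ≡ 101 (mod 103). Verification: 51 × 101 = 5151 ≡ 1 (mod 103)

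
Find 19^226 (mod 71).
Using Fermat: 19^{70} ≡ 1 (mod 71). 226 ≡ 16 (mod 70). So 19^{226} ≡ 19^{16} ≡ 40 (mod 71)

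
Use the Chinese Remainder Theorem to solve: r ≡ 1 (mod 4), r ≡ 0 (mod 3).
M = 4 × 3 = 12. M₁ = 3, y₁ ≡ 3 (mod 4). M₂ = 4, y₂ ≡ 1 (mod 3). r = 1×3×3 + 0×4×1 ≡ 9 (mod 12)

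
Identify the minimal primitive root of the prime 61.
p - 1 = 60 has prime divisors 2, 3, 5. h is a primitive root mod 61 iff h^(60/q) ≢ 1 (mod 61) for each such q.
h = 2: 2^30 ≡ 60, 2^20 ≡ 47, 2^12 ≡ 9 (mod 61); none is 1, so 2 has order 60 and is a primitive root.
The smallest primitive root mod 61 is g = 2.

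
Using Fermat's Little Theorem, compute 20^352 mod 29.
By Fermat: 20^{28} ≡ 1 (mod 29). 352 ≡ 16 (mod 28). So 20^{352} ≡ 20^{16} ≡ 23 (mod 29)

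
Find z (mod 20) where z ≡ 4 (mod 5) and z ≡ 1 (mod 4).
M = 5 × 4 = 20. M₁ = 4, y₁ ≡ 4 (mod 5). M₂ = 5, y₂ ≡ 1 (mod 4). z = 4×4×4 + 1×5×1 ≡ 9 (mod 20)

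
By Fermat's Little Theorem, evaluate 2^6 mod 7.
By Fermat's Little Theorem, 2^{6} ≡ 1 (mod 7) since 7 is prime and gcd(2, 7) = 1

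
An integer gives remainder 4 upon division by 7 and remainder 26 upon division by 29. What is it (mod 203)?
M = 7 × 29 = 203. M₁ = 29, y₁ ≡ 1 (mod 7). M₂ = 7, y₂ ≡ 25 (mod 29). z = 4×29×1 + 26×7×25 ≡ 200 (mod 203). The smallest positive such number is 200.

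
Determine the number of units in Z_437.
396

Prime factorization: 437 = 19 × 23
Using the formula φ(n) = n × Π(1 - 1/p) for each prime factor p:
φ(437) = 437 × (1 - 1/19) × (1 - 1/23)
φ(437) = 396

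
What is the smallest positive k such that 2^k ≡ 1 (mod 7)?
Powers of 2 mod 7: 2^1≡2, 2^2≡4, 2^3≡1. Order = 3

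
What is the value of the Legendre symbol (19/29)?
(19/29) = 19^{14} mod 29 = -1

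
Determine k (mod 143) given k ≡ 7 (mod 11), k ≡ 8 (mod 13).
73

Using the Chinese Remainder Theorem:
M = product of moduli = 143
For equation 1: M_1 = 13, 13 ≡ 2 (mod 11), inverse of 13 mod 11 is 6 (check: 2 × 6 = 12 ≡ 1 (mod 11))
For equation 2: M_2 = 11, 11 ≡ 11 (mod 13), inverse of 11 mod 13 is 6 (check: 11 × 6 = 66 ≡ 1 (mod 13))
Combine: k ≡ Σ r_i×M_i×(M_i⁻¹ mod m_i) = 7×13×6 + 8×11×6 = 546 + 528 = 1074
1074 mod 143 = 73
k ≡ 73 (mod 143)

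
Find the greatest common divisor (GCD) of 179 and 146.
1

Using the Euclidean algorithm:
179 = 1 × 146 + 33
146 = 4 × 33 + 14
33 = 2 × 14 + 5
14 = 2 × 5 + 4
5 = 1 × 4 + 1
4 = 4 × 1 + 0

GCD(179, 146) = 1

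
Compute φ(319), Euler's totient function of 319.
280

Prime factorization: 319 = 11 × 29
Using the formula φ(n) = n × Π(1 - 1/p) for each prime factor p:
φ(319) = 319 × (1 - 1/11) × (1 - 1/29)
φ(319) = 280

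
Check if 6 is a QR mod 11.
By Euler's criterion: 6^{5} ≡ 10 (mod 11). Since this equals -1 (≡ 10), 6 is not a QR.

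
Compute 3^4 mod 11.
4 = 4 (binary 100). Repeated squaring mod 11: 3^1 ≡ 3; 3^2 ≡ 3² = 9 ≡ 9; 3^4 ≡ 9² = 81 ≡ 4. So 3^4 ≡ 4 (mod 11).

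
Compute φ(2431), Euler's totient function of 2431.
1920

Prime factorization: 2431 = 11 × 13 × 17
Using the formula φ(n) = n × Π(1 - 1/p) for each prime factor p:
φ(2431) = 2431 × (1 - 1/11) × (1 - 1/13) × (1 - 1/17)
φ(2431) = 1920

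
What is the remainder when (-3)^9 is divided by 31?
(-3) ≡ 28 (mod 31). 9 = 8 + 1 (binary 1001). Repeated squaring mod 31: 28^1 ≡ 28; 28^2 ≡ 28² = 784 ≡ 9; 28^4 ≡ 9² = 81 ≡ 19; 28^8 ≡ 19² = 361 ≡ 20. Multiply: (-3)^9 ≡ 28^8 × 28^1 ≡ 20 × 28 (mod 31): 20 × 28 = 560 ≡ 2. So (-3)^9 ≡ 2 (mod 31).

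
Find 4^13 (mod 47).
Using repeated squaring. 13 = 8 + 4 + 1 (binary 1101). Repeated squaring mod 47: 4^1 ≡ 4; 4^2 ≡ 4² = 16 ≡ 16; 4^4 ≡ 16² = 256 ≡ 21; 4^8 ≡ 21² = 441 ≡ 18. Multiply: 4^13 = 4^8 × 4^4 × 4^1 ≡ 18 × 21 × 4 (mod 47): 18 × 21 = 378 ≡ 2; 2 × 4 = 8 ≡ 8. So 4^13 ≡ 8 (mod 47).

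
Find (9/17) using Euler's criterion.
(9/17) = 9^{8} mod 17 = 1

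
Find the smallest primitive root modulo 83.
p - 1 = 82 has prime divisors 2, 41. h is a primitive root mod 83 iff h^(82/q) ≢ 1 (mod 83) for each such q.
h = 2: 2^41 ≡ 82, 2^2 ≡ 4 (mod 83); none is 1, so 2 has order 82 and is a primitive root.
The smallest primitive root mod 83 is g = 2.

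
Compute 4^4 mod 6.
4 = 4 (binary 100). Repeated squaring mod 6: 4^1 ≡ 4; 4^2 ≡ 4² = 16 ≡ 4; 4^4 ≡ 4² = 16 ≡ 4. So 4^4 ≡ 4 (mod 6).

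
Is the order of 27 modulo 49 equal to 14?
Yes, ord_49(27) = 14.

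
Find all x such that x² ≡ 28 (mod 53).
The square roots of 28 mod 53 are 44 and 9. Verify: 44² = 1936 ≡ 28 (mod 53)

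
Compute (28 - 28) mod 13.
0

(28 - 28) = 0
0 mod 13 = 0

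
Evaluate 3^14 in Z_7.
Using Fermat: 3^{6} ≡ 1 (mod 7). 14 ≡ 2 (mod 6). So 3^{14} ≡ 3^{2} ≡ 2 (mod 7)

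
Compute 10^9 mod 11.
9 = 8 + 1 (binary 1001). Repeated squaring mod 11: 10^1 ≡ 10; 10^2 ≡ 10² = 100 ≡ 1; 10^4 ≡ 1² = 1 ≡ 1; 10^8 ≡ 1² = 1 ≡ 1. Multiply: 10^9 = 10^8 × 10^1 ≡ 1 × 10 (mod 11): 1 × 10 = 10 ≡ 10. So 10^9 ≡ 10 (mod 11).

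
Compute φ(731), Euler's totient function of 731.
672

Prime factorization: 731 = 17 × 43
Using the formula φ(n) = n × Π(1 - 1/p) for each prime factor p:
φ(731) = 731 × (1 - 1/17) × (1 - 1/43)
φ(731) = 672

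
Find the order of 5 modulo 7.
Powers of 5 mod 7: 5^1≡5, 5^2≡4, 5^3≡6, 5^4≡2, 5^5≡3, 5^6≡1. Order = 6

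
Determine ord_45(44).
Powers of 44 mod 45: 44^1≡44, 44^2≡1. Order = 2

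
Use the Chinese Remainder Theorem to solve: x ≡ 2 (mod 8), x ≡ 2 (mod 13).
M = 8 × 13 = 104. M₁ = 13, y₁ ≡ 5 (mod 8). M₂ = 8, y₂ ≡ 5 (mod 13). x = 2×13×5 + 2×8×5 ≡ 2 (mod 104)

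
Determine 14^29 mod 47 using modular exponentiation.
Using repeated squaring. 29 = 16 + 8 + 4 + 1 (binary 11101). Repeated squaring mod 47: 14^1 ≡ 14; 14^2 ≡ 14² = 196 ≡ 8; 14^4 ≡ 8² = 64 ≡ 17; 14^8 ≡ 17² = 289 ≡ 7; 14^16 ≡ 7² = 49 ≡ 2. Multiply: 14^29 = 14^16 × 14^8 × 14^4 × 14^1 ≡ 2 × 7 × 17 × 14 (mod 47): 2 × 7 = 14 ≡ 14; 14 × 17 = 238 ≡ 3; 3 × 14 = 42 ≡ 42. So 14^29 ≡ 42 (mod 47).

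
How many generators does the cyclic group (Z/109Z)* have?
36

The number of primitive roots modulo p is φ(p-1) = φ(108)
φ(108) = 36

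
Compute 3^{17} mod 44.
31

Using successive squaring:
Binary expansion of 17: 10001
Powers of 3 mod 44 (each is the square of the previous):
  3^1 ≡ 3 (mod 44)
  3^2 ≡ 3² = 9 ≡ 9 (mod 44)
  3^4 ≡ 9² = 81 ≡ 37 (mod 44)
  3^8 ≡ 37² = 1369 ≡ 5 (mod 44)
  3^16 ≡ 5² = 25 ≡ 25 (mod 44)
17 = 16 + 1, so 3^17 = 3^16 × 3^1 ≡ 25 × 3 (mod 44)
Multiplying step by step:
  25 × 3 = 75 ≡ 31 (mod 44)
Result: 3^17 ≡ 31 (mod 44)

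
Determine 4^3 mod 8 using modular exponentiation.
3 = 2 + 1 (binary 11). Repeated squaring mod 8: 4^1 ≡ 4; 4^2 ≡ 4² = 16 ≡ 0. Multiply: 4^3 = 4^2 × 4^1 ≡ 0 × 4 (mod 8): 0 × 4 = 0 ≡ 0. So 4^3 ≡ 0 (mod 8).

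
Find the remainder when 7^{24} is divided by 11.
By Fermat: 7^{10} ≡ 1 (mod 11). 24 = 2×10 + 4. So 7^{24} ≡ 7^{4} ≡ 3 (mod 11)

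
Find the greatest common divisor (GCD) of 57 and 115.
1

Using the Euclidean algorithm:
57 = 0 × 115 + 57
115 = 2 × 57 + 1
57 = 57 × 1 + 0

GCD(57, 115) = 1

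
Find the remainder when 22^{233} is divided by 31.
By Fermat: 22^{30} ≡ 1 (mod 31). 233 = 7×30 + 23. So 22^{233} ≡ 22^{23} ≡ 3 (mod 31)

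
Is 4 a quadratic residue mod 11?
By Euler's criterion: 4^{5} ≡ 1 (mod 11). Since this equals 1, 4 is a QR.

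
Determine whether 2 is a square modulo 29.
By Euler's criterion: 2^{14} ≡ 28 (mod 29). Since this equals -1 (≡ 28), 2 is not a QR.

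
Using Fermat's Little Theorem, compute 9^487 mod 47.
By Fermat: 9^{46} ≡ 1 (mod 47). 487 ≡ 27 (mod 46). So 9^{487} ≡ 9^{27} ≡ 28 (mod 47)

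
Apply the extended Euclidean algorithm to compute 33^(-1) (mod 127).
Extended GCD: 33(-50) + 127(13) = 1. So 33^(-1) ≡ 77 ≡ 77 (mod 127). Verify: 33 × 77 = 2541 ≡ 1 (mod 127)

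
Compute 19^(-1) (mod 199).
19^(-1) ≡ 21 (mod 199). Verification: 19 × 21 = 399 ≡ 1 (mod 199)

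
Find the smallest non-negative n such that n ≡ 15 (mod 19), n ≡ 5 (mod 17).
243

Using the Chinese Remainder Theorem:
M = product of moduli = 323
For equation 1: M_1 = 17, 17 ≡ 17 (mod 19), inverse of 17 mod 19 is 9 (check: 17 × 9 = 153 ≡ 1 (mod 19))
For equation 2: M_2 = 19, 19 ≡ 2 (mod 17), inverse of 19 mod 17 is 9 (check: 2 × 9 = 18 ≡ 1 (mod 17))
Combine: n ≡ Σ r_i×M_i×(M_i⁻¹ mod m_i) = 15×17×9 + 5×19×9 = 2295 + 855 = 3150
3150 mod 323 = 243
n ≡ 243 (mod 323)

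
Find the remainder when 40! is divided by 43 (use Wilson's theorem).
(42)! = (40)! × (41) × (42) ≡ -1 (mod 43). So (40)! ≡ -1 × [(42)(41)]^(-1) ≡ 21 (mod 43)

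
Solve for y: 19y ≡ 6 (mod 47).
30

Since gcd(19, 47) = 1 divides 6, a solution exists.
Multiply both sides by the inverse of 19 mod 47:
  19^(-1) mod 47 = 5
  x ≡ 5 × 6 ≡ 30 ≡ 30 (mod 47)
Verification: 19 × 30 = 570 = 12 × 47 + 6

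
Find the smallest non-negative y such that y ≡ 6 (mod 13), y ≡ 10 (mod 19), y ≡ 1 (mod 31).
1644

Using the Chinese Remainder Theorem:
M = product of moduli = 7657
For equation 1: M_1 = 589, 589 ≡ 4 (mod 13), inverse of 589 mod 13 is 10 (check: 4 × 10 = 40 ≡ 1 (mod 13))
For equation 2: M_2 = 403, 403 ≡ 4 (mod 19), inverse of 403 mod 19 is 5 (check: 4 × 5 = 20 ≡ 1 (mod 19))
For equation 3: M_3 = 247, 247 ≡ 30 (mod 31), inverse of 247 mod 31 is 30 (check: 30 × 30 = 900 ≡ 1 (mod 31))
Combine: y ≡ Σ r_i×M_i×(M_i⁻¹ mod m_i) = 6×589×10 + 10×403×5 + 1×247×30 = 35340 + 20150 + 7410 = 62900
62900 mod 7657 = 1644
y ≡ 1644 (mod 7657)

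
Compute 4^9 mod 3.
4 ≡ 1 (mod 3). 9 = 8 + 1 (binary 1001). Repeated squaring mod 3: 1^1 ≡ 1; 1^2 ≡ 1² = 1 ≡ 1; 1^4 ≡ 1² = 1 ≡ 1; 1^8 ≡ 1² = 1 ≡ 1. Multiply: 4^9 ≡ 1^8 × 1^1 ≡ 1 × 1 (mod 3): 1 × 1 = 1 ≡ 1. So 4^9 ≡ 1 (mod 3).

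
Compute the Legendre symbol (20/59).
(20/59) = 20^{29} mod 59 = 1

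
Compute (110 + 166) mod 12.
0

(110 + 166) = 276
276 mod 12 = 0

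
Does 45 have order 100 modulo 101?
p - 1 = 100 has prime divisors 2, 5. Check 45^(100/q) mod 101 for each: 45^(100/2) = 45^50 ≡ 1, 45^(100/5) = 45^20 ≡ 36 (mod 101). Since 45^50 ≡ 1 (mod 101), the order of 45 divides 50 (in fact the order is 50) ≠ 100, so it is not a primitive root.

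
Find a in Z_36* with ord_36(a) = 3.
25 has order 3 mod 36 since 25^{3} ≡ 1 (mod 36) and no smaller power works.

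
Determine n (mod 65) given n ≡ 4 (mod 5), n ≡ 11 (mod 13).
24

Using the Chinese Remainder Theorem:
M = product of moduli = 65
For equation 1: M_1 = 13, 13 ≡ 3 (mod 5), inverse of 13 mod 5 is 2 (check: 3 × 2 = 6 ≡ 1 (mod 5))
For equation 2: M_2 = 5, 5 ≡ 5 (mod 13), inverse of 5 mod 13 is 8 (check: 5 × 8 = 40 ≡ 1 (mod 13))
Combine: n ≡ Σ r_i×M_i×(M_i⁻¹ mod m_i) = 4×13×2 + 11×5×8 = 104 + 440 = 544
544 mod 65 = 24
n ≡ 24 (mod 65)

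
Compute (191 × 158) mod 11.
5

(191 × 158) = 30178
30178 mod 11 = 5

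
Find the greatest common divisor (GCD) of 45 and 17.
1

Using the Euclidean algorithm:
45 = 2 × 17 + 11
17 = 1 × 11 + 6
11 = 1 × 6 + 5
6 = 1 × 5 + 1
5 = 5 × 1 + 0

GCD(45, 17) = 1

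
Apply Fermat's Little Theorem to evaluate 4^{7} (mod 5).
4

By Fermat's Little Theorem, a^(p-1) ≡ 1 (mod p) for prime p and gcd(a, p) = 1
Here p = 5, so 4^4 ≡ 1 (mod 5)
We can reduce the exponent: 7 mod 4 = 3
So 4^7 ≡ 4^3 (mod 5)
Computing: 4^3 mod 5 = 4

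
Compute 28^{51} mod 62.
16

Using successive squaring:
Binary expansion of 51: 110011
Powers of 28 mod 62 (each is the square of the previous):
  28^1 ≡ 28 (mod 62)
  28^2 ≡ 28² = 784 ≡ 40 (mod 62)
  28^4 ≡ 40² = 1600 ≡ 50 (mod 62)
  28^8 ≡ 50² = 2500 ≡ 20 (mod 62)
  28^16 ≡ 20² = 400 ≡ 28 (mod 62)
  28^32 ≡ 28² = 784 ≡ 40 (mod 62)
51 = 32 + 16 + 2 + 1, so 28^51 = 28^32 × 28^16 × 28^2 × 28^1 ≡ 40 × 28 × 40 × 28 (mod 62)
Multiplying step by step:
  40 × 28 = 1120 ≡ 4 (mod 62)
  4 × 40 = 160 ≡ 36 (mod 62)
  36 × 28 = 1008 ≡ 16 (mod 62)
Result: 28^51 ≡ 16 (mod 62)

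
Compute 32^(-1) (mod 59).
24

Using Extended Euclidean Algorithm:
gcd(32, 59) = 1
Bezout coefficients: 32 × 24 + 59 × -13 = 1
So 32 × 24 ≡ 1 (mod 59)
The inverse is 24 mod 59 = 24
Verification: 32 × 24 = 768 = 13 × 59 + 1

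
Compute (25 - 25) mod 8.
0

(25 - 25) = 0
0 mod 8 = 0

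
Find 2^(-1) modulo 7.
4

Using Extended Euclidean Algorithm:
gcd(2, 7) = 1
Bezout coefficients: 2 × -3 + 7 × 1 = 1
So 2 × -3 ≡ 1 (mod 7)
The inverse is -3 mod 7 = 4
Verification: 2 × 4 = 8 = 1 × 7 + 1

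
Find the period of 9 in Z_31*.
Powers of 9 mod 31: 9^1≡9, 9^2≡19, 9^3≡16, 9^4≡20, 9^5≡25, 9^6≡8, 9^7≡10, 9^8≡28, 9^9≡4, 9^10≡5, 9^11≡14, 9^12≡2, 9^13≡18, 9^14≡7, 9^15≡1. Order = 15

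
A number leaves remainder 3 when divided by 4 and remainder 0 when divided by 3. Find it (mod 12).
M = 4 × 3 = 12. M₁ = 3, y₁ ≡ 3 (mod 4). M₂ = 4, y₂ ≡ 1 (mod 3). t = 3×3×3 + 0×4×1 ≡ 3 (mod 12)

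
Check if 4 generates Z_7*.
p - 1 = 6 has prime divisors 2, 3. Check 4^(6/q) mod 7 for each: 4^(6/2) = 4^3 ≡ 1, 4^(6/3) = 4^2 ≡ 2 (mod 7). Since 4^3 ≡ 1 (mod 7), the order of 4 divides 3 (in fact the order is 3) ≠ 6, so it is not a primitive root.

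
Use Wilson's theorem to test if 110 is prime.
(109)! mod 110 = 0. Since 0 ≢ -1 (mod 110), 110 is not prime.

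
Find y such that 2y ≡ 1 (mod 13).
2^(-1) ≡ 7 (mod 13). Verification: 2 × 7 = 14 ≡ 1 (mod 13)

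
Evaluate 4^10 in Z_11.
10 = 8 + 2 (binary 1010). Repeated squaring mod 11: 4^1 ≡ 4; 4^2 ≡ 4² = 16 ≡ 5; 4^4 ≡ 5² = 25 ≡ 3; 4^8 ≡ 3² = 9 ≡ 9. Multiply: 4^10 = 4^8 × 4^2 ≡ 9 × 5 (mod 11): 9 × 5 = 45 ≡ 1. So 4^10 ≡ 1 (mod 11).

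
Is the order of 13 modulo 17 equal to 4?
Yes, ord_17(13) = 4.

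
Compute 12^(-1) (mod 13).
12^(-1) ≡ 12 (mod 13). Verification: 12 × 12 = 144 ≡ 1 (mod 13)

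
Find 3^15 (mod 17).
Using repeated squaring. 15 = 8 + 4 + 2 + 1 (binary 1111). Repeated squaring mod 17: 3^1 ≡ 3; 3^2 ≡ 3² = 9 ≡ 9; 3^4 ≡ 9² = 81 ≡ 13; 3^8 ≡ 13² = 169 ≡ 16. Multiply: 3^15 = 3^8 × 3^4 × 3^2 × 3^1 ≡ 16 × 13 × 9 × 3 (mod 17): 16 × 13 = 208 ≡ 4; 4 × 9 = 36 ≡ 2; 2 × 3 = 6 ≡ 6. So 3^15 ≡ 6 (mod 17).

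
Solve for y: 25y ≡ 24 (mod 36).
24

Since gcd(25, 36) = 1 divides 24, a solution exists.
Multiply both sides by the inverse of 25 mod 36:
  25^(-1) mod 36 = 13
  x ≡ 13 × 24 ≡ 312 ≡ 24 (mod 36)
Verification: 25 × 24 = 600 = 16 × 36 + 24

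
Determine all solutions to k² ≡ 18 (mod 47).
The square roots of 18 mod 47 are 21 and 26. Verify: 21² = 441 ≡ 18 (mod 47)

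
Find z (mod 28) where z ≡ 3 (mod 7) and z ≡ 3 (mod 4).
M = 7 × 4 = 28. M₁ = 4, y₁ ≡ 2 (mod 7). M₂ = 7, y₂ ≡ 3 (mod 4). z = 3×4×2 + 3×7×3 ≡ 3 (mod 28)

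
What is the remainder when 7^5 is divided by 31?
5 = 4 + 1 (binary 101). Repeated squaring mod 31: 7^1 ≡ 7; 7^2 ≡ 7² = 49 ≡ 18; 7^4 ≡ 18² = 324 ≡ 14. Multiply: 7^5 = 7^4 × 7^1 ≡ 14 × 7 (mod 31): 14 × 7 = 98 ≡ 5. So 7^5 ≡ 5 (mod 31).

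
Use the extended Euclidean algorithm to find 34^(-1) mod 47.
Extended GCD: 34(18) + 47(-13) = 1. So 34^(-1) ≡ 18 ≡ 18 (mod 47). Verify: 34 × 18 = 612 ≡ 1 (mod 47)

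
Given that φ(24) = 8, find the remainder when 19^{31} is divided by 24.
By Euler: 19^{8} ≡ 1 (mod 24) since gcd(19, 24) = 1. 31 = 3×8 + 7. So 19^{31} ≡ 19^{7} ≡ 19 (mod 24)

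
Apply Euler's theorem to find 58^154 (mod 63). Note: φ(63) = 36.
By Euler: 58^{36} ≡ 1 (mod 63) since gcd(58, 63) = 1. 154 = 4×36 + 10. So 58^{154} ≡ 58^{10} ≡ 58 (mod 63)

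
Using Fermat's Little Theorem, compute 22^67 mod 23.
By Fermat: 22^{22} ≡ 1 (mod 23). 67 = 3×22 + 1. So 22^{67} ≡ 22^{1} ≡ 22 (mod 23)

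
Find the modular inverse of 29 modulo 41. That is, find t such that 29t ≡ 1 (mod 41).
17

Using Extended Euclidean Algorithm:
gcd(29, 41) = 1
Bezout coefficients: 29 × 17 + 41 × -12 = 1
So 29 × 17 ≡ 1 (mod 41)
The inverse is 17 mod 41 = 17
Verification: 29 × 17 = 493 = 12 × 41 + 1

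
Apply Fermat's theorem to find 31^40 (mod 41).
By Fermat's Little Theorem, 31^{40} ≡ 1 (mod 41) since 41 is prime and gcd(31, 41) = 1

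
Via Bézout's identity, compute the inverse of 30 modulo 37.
Extended GCD: 30(-16) + 37(13) = 1. So 30^(-1) ≡ 21 ≡ 21 (mod 37). Verify: 30 × 21 = 630 ≡ 1 (mod 37)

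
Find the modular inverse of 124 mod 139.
124^(-1) ≡ 37 (mod 139). Verification: 124 × 37 = 4588 ≡ 1 (mod 139)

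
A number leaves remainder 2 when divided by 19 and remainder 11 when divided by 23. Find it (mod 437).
M = 19 × 23 = 437. M₁ = 23, y₁ ≡ 5 (mod 19). M₂ = 19, y₂ ≡ 17 (mod 23). z = 2×23×5 + 11×19×17 ≡ 287 (mod 437)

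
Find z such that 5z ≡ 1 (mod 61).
5^(-1) ≡ 49 (mod 61). Verification: 5 × 49 = 245 ≡ 1 (mod 61)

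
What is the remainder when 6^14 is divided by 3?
Using repeated squaring. 6 ≡ 0 (mod 3). 14 = 8 + 4 + 2 (binary 1110). Repeated squaring mod 3: 0^1 ≡ 0; 0^2 ≡ 0² = 0 ≡ 0; 0^4 ≡ 0² = 0 ≡ 0; 0^8 ≡ 0² = 0 ≡ 0. Multiply: 6^14 ≡ 0^8 × 0^4 × 0^2 ≡ 0 × 0 × 0 (mod 3): 0 × 0 = 0 ≡ 0; 0 × 0 = 0 ≡ 0. So 6^14 ≡ 0 (mod 3).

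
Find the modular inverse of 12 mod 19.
12^(-1) ≡ 8 (mod 19). Verification: 12 × 8 = 96 ≡ 1 (mod 19)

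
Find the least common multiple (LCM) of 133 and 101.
13433

First find GCD(133, 101) using the Euclidean algorithm:
133 = 1 × 101 + 32
101 = 3 × 32 + 5
32 = 6 × 5 + 2
5 = 2 × 2 + 1
2 = 2 × 1 + 0
GCD(133, 101) = 1

LCM formula: LCM(a, b) = (a × b) / GCD(a, b)
LCM(133, 101) = (133 × 101) / 1
LCM(133, 101) = 13433 / 1
LCM(133, 101) = 13433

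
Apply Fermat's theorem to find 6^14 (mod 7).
By Fermat: 6^{6} ≡ 1 (mod 7). 14 = 2×6 + 2. So 6^{14} ≡ 6^{2} ≡ 1 (mod 7)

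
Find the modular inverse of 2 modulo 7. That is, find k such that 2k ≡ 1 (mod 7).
4

Using Extended Euclidean Algorithm:
gcd(2, 7) = 1
Bezout coefficients: 2 × -3 + 7 × 1 = 1
So 2 × -3 ≡ 1 (mod 7)
The inverse is -3 mod 7 = 4
Verification: 2 × 4 = 8 = 1 × 7 + 1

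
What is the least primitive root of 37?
2

A primitive root g modulo p has order p-1 = 36
Prime divisors of 36: [2, 3]
g is a primitive root iff g^(36/q) ≢ 1 (mod 37) for each prime divisor q
Testing small values:
  g = 2: 2^18 ≡ 36, 2^12 ≡ 26 (mod 37) → none is 1, primitive root!
The smallest primitive root is 2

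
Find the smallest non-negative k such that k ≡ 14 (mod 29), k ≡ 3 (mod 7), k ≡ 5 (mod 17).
2334

Using the Chinese Remainder Theorem:
M = product of moduli = 3451
For equation 1: M_1 = 119, 119 ≡ 3 (mod 29), inverse of 119 mod 29 is 10 (check: 3 × 10 = 30 ≡ 1 (mod 29))
For equation 2: M_2 = 493, 493 ≡ 3 (mod 7), inverse of 493 mod 7 is 5 (check: 3 × 5 = 15 ≡ 1 (mod 7))
For equation 3: M_3 = 203, 203 ≡ 16 (mod 17), inverse of 203 mod 17 is 16 (check: 16 × 16 = 256 ≡ 1 (mod 17))
Combine: k ≡ Σ r_i×M_i×(M_i⁻¹ mod m_i) = 14×119×10 + 3×493×5 + 5×203×16 = 16660 + 7395 + 16240 = 40295
40295 mod 3451 = 2334
k ≡ 2334 (mod 3451)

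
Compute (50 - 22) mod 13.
2

(50 - 22) = 28
28 mod 13 = 2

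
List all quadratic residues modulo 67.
QRs mod 67: {1, 4, 6, 9, 10, 14, 15, 16, 17, 19, 21, 22, 23, 24, 25, 26, 29, 33, 35, 36, 37, 39, 40, 47, 49, 54, 55, 56, 59, 60, 62, 64, 65}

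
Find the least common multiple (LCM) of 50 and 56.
1400

First find GCD(50, 56) using the Euclidean algorithm:
50 = 0 × 56 + 50
56 = 1 × 50 + 6
50 = 8 × 6 + 2
6 = 3 × 2 + 0
GCD(50, 56) = 2

LCM formula: LCM(a, b) = (a × b) / GCD(a, b)
LCM(50, 56) = (50 × 56) / 2
LCM(50, 56) = 2800 / 2
LCM(50, 56) = 1400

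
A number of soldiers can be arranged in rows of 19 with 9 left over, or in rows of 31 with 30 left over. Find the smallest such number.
M = 19 × 31 = 589. M₁ = 31, y₁ ≡ 8 (mod 19). M₂ = 19, y₂ ≡ 18 (mod 31). y = 9×31×8 + 30×19×18 ≡ 123 (mod 589). The smallest positive such number is 123.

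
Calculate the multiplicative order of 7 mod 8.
Powers of 7 mod 8: 7^1≡7, 7^2≡1. Order = 2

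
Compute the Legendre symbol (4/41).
(4/41) = 4^{20} mod 41 = 1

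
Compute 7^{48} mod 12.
1

Using successive squaring:
Binary expansion of 48: 110000
Powers of 7 mod 12 (each is the square of the previous):
  7^1 ≡ 7 (mod 12)
  7^2 ≡ 7² = 49 ≡ 1 (mod 12)
  7^4 ≡ 1² = 1 ≡ 1 (mod 12)
  7^8 ≡ 1² = 1 ≡ 1 (mod 12)
  7^16 ≡ 1² = 1 ≡ 1 (mod 12)
  7^32 ≡ 1² = 1 ≡ 1 (mod 12)
48 = 32 + 16, so 7^48 = 7^32 × 7^16 ≡ 1 × 1 (mod 12)
Multiplying step by step:
  1 × 1 = 1 ≡ 1 (mod 12)
Result: 7^48 ≡ 1 (mod 12)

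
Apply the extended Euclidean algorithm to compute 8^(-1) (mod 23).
Extended GCD: 8(3) + 23(-1) = 1. So 8^(-1) ≡ 3 ≡ 3 (mod 23). Verify: 8 × 3 = 24 ≡ 1 (mod 23)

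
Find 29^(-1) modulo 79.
30

Using Extended Euclidean Algorithm:
gcd(29, 79) = 1
Bezout coefficients: 29 × 30 + 79 × -11 = 1
So 29 × 30 ≡ 1 (mod 79)
The inverse is 30 mod 79 = 30
Verification: 29 × 30 = 870 = 11 × 79 + 1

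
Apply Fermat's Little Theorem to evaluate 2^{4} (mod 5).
1

By Fermat's Little Theorem, a^(p-1) ≡ 1 (mod p) for prime p and gcd(a, p) = 1
Here p = 5, so 2^4 ≡ 1 (mod 5)
We can reduce the exponent: 4 mod 4 = 0
So 2^4 ≡ 2^0 (mod 5)
Computing: 2^0 mod 5 = 1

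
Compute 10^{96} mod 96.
64

Using successive squaring:
Binary expansion of 96: 1100000
Powers of 10 mod 96 (each is the square of the previous):
  10^1 ≡ 10 (mod 96)
  10^2 ≡ 10² = 100 ≡ 4 (mod 96)
  10^4 ≡ 4² = 16 ≡ 16 (mod 96)
  10^8 ≡ 16² = 256 ≡ 64 (mod 96)
  10^16 ≡ 64² = 4096 ≡ 64 (mod 96)
  10^32 ≡ 64² = 4096 ≡ 64 (mod 96)
  10^64 ≡ 64² = 4096 ≡ 64 (mod 96)
96 = 64 + 32, so 10^96 = 10^64 × 10^32 ≡ 64 × 64 (mod 96)
Multiplying step by step:
  64 × 64 = 4096 ≡ 64 (mod 96)
Result: 10^96 ≡ 64 (mod 96)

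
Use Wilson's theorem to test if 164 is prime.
(163)! mod 164 = 0. Since 0 ≢ -1 (mod 164), 164 is not prime.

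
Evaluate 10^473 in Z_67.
Using Fermat: 10^{66} ≡ 1 (mod 67). 473 ≡ 11 (mod 66). So 10^{473} ≡ 10^{11} ≡ 29 (mod 67)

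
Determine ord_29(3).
Powers of 3 mod 29: 3^1≡3, 3^2≡9, 3^3≡27, 3^4≡23, 3^5≡11, 3^6≡4, 3^7≡12, 3^8≡7, 3^9≡21, 3^10≡5, 3^11≡15, 3^12≡16, 3^13≡19, 3^14≡28, 3^15≡26, 3^16≡20, 3^17≡2, 3^18≡6, 3^19≡18, 3^20≡25, 3^21≡17, 3^22≡22, 3^23≡8, 3^24≡24, 3^25≡14, 3^26≡13, 3^27≡10, 3^28≡1. Order = 28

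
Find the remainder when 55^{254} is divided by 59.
By Fermat: 55^{58} ≡ 1 (mod 59). 254 = 4×58 + 22. So 55^{254} ≡ 55^{22} ≡ 36 (mod 59)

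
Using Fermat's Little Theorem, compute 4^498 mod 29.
By Fermat: 4^{28} ≡ 1 (mod 29). 498 ≡ 22 (mod 28). So 4^{498} ≡ 4^{22} ≡ 25 (mod 29)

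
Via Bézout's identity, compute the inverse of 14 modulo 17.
Extended GCD: 14(-6) + 17(5) = 1. So 14^(-1) ≡ 11 ≡ 11 (mod 17). Verify: 14 × 11 = 154 ≡ 1 (mod 17)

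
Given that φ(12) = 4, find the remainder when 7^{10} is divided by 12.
By Euler: 7^{4} ≡ 1 (mod 12) since gcd(7, 12) = 1. 10 = 2×4 + 2. So 7^{10} ≡ 7^{2} ≡ 1 (mod 12)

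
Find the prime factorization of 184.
2^3 × 23

Divide by primes starting from smallest:
184 ÷ 2 = 92
92 ÷ 2 = 46
46 ÷ 2 = 23
23 ÷ 23 = 1

184 = 2^3 × 23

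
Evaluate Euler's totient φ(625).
500

Prime factorization: 625 = 5^4
Using the formula φ(n) = n × Π(1 - 1/p) for each prime factor p:
φ(625) = 625 × (1 - 1/5)
φ(625) = 500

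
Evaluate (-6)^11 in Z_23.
Using repeated squaring. (-6) ≡ 17 (mod 23). 11 = 8 + 2 + 1 (binary 1011). Repeated squaring mod 23: 17^1 ≡ 17; 17^2 ≡ 17² = 289 ≡ 13; 17^4 ≡ 13² = 169 ≡ 8; 17^8 ≡ 8² = 64 ≡ 18. Multiply: (-6)^11 ≡ 17^8 × 17^2 × 17^1 ≡ 18 × 13 × 17 (mod 23): 18 × 13 = 234 ≡ 4; 4 × 17 = 68 ≡ 22. So (-6)^11 ≡ 22 (mod 23).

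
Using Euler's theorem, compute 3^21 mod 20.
By Euler: 3^{8} ≡ 1 (mod 20) since gcd(3, 20) = 1. 21 = 2×8 + 5. So 3^{21} ≡ 3^{5} ≡ 3 (mod 20)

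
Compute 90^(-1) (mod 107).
44

Using Extended Euclidean Algorithm:
gcd(90, 107) = 1
Bezout coefficients: 90 × 44 + 107 × -37 = 1
So 90 × 44 ≡ 1 (mod 107)
The inverse is 44 mod 107 = 44
Verification: 90 × 44 = 3960 = 37 × 107 + 1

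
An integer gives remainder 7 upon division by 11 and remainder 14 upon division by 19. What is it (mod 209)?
M = 11 × 19 = 209. M₁ = 19, y₁ ≡ 7 (mod 11). M₂ = 11, y₂ ≡ 7 (mod 19). t = 7×19×7 + 14×11×7 ≡ 128 (mod 209). The smallest positive such number is 128.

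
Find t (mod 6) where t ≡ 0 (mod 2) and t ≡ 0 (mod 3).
M = 2 × 3 = 6. M₁ = 3, y₁ ≡ 1 (mod 2). M₂ = 2, y₂ ≡ 2 (mod 3). t = 0×3×1 + 0×2×2 ≡ 0 (mod 6)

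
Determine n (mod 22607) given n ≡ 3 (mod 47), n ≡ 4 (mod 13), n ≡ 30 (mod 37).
17346

Using the Chinese Remainder Theorem:
M = product of moduli = 22607
For equation 1: M_1 = 481, 481 ≡ 11 (mod 47), inverse of 481 mod 47 is 30 (check: 11 × 30 = 330 ≡ 1 (mod 47))
For equation 2: M_2 = 1739, 1739 ≡ 10 (mod 13), inverse of 1739 mod 13 is 4 (check: 10 × 4 = 40 ≡ 1 (mod 13))
For equation 3: M_3 = 611, 611 ≡ 19 (mod 37), inverse of 611 mod 37 is 2 (check: 19 × 2 = 38 ≡ 1 (mod 37))
Combine: n ≡ Σ r_i×M_i×(M_i⁻¹ mod m_i) = 3×481×30 + 4×1739×4 + 30×611×2 = 43290 + 27824 + 36660 = 107774
107774 mod 22607 = 17346
n ≡ 17346 (mod 22607)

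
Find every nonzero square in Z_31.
QRs mod 31: {1, 2, 4, 5, 7, 8, 9, 10, 14, 16, 18, 19, 20, 25, 28}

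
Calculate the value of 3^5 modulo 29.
5 = 4 + 1 (binary 101). Repeated squaring mod 29: 3^1 ≡ 3; 3^2 ≡ 3² = 9 ≡ 9; 3^4 ≡ 9² = 81 ≡ 23. Multiply: 3^5 = 3^4 × 3^1 ≡ 23 × 3 (mod 29): 23 × 3 = 69 ≡ 11. So 3^5 ≡ 11 (mod 29).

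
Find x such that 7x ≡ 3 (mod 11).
2

Since gcd(7, 11) = 1 divides 3, a solution exists.
Multiply both sides by the inverse of 7 mod 11:
  7^(-1) mod 11 = 8
  x ≡ 8 × 3 ≡ 24 ≡ 2 (mod 11)
Verification: 7 × 2 = 14 = 1 × 11 + 3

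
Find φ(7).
6

Prime factorization: 7 = 7
Using the formula φ(n) = n × Π(1 - 1/p) for each prime factor p:
φ(7) = 7 × (1 - 1/7)
φ(7) = 6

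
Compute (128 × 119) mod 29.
7

(128 × 119) = 15232
15232 mod 29 = 7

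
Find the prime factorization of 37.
37

Divide by primes starting from smallest:
37 ÷ 37 = 1

37 = 37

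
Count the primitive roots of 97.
32

The number of primitive roots modulo p is φ(p-1) = φ(96)
φ(96) = 32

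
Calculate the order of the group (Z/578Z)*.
272

Prime factorization: 578 = 2 × 17^2
Using the formula φ(n) = n × Π(1 - 1/p) for each prime factor p:
φ(578) = 578 × (1 - 1/2) × (1 - 1/17)
φ(578) = 272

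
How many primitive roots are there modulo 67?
20

The number of primitive roots modulo p is φ(p-1) = φ(66)
φ(66) = 20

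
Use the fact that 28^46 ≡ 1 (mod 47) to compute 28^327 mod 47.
By Fermat: 28^{46} ≡ 1 (mod 47). 327 = 7×46 + 5. So 28^{327} ≡ 28^{5} ≡ 2 (mod 47)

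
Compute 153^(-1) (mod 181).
153^(-1) ≡ 84 (mod 181). Verification: 153 × 84 = 12852 ≡ 1 (mod 181)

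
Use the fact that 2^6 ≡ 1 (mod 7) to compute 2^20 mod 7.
By Fermat: 2^{6} ≡ 1 (mod 7). 20 = 3×6 + 2. So 2^{20} ≡ 2^{2} ≡ 4 (mod 7)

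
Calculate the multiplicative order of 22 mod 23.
Powers of 22 mod 23: 22^1≡22, 22^2≡1. Order = 2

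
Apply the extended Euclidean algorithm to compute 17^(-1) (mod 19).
Extended GCD: 17(9) + 19(-8) = 1. So 17^(-1) ≡ 9 ≡ 9 (mod 19). Verify: 17 × 9 = 153 ≡ 1 (mod 19)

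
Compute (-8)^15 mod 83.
Using repeated squaring. (-8) ≡ 75 (mod 83). 15 = 8 + 4 + 2 + 1 (binary 1111). Repeated squaring mod 83: 75^1 ≡ 75; 75^2 ≡ 75² = 5625 ≡ 64; 75^4 ≡ 64² = 4096 ≡ 29; 75^8 ≡ 29² = 841 ≡ 11. Multiply: (-8)^15 ≡ 75^8 × 75^4 × 75^2 × 75^1 ≡ 11 × 29 × 64 × 75 (mod 83): 11 × 29 = 319 ≡ 70; 70 × 64 = 4480 ≡ 81; 81 × 75 = 6075 ≡ 16. So (-8)^15 ≡ 16 (mod 83).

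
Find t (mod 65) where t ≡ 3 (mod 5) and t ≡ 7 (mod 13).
M = 5 × 13 = 65. M₁ = 13, y₁ ≡ 2 (mod 5). M₂ = 5, y₂ ≡ 8 (mod 13). t = 3×13×2 + 7×5×8 ≡ 33 (mod 65)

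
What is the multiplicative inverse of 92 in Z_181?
92^(-1) ≡ 61 (mod 181). Verification: 92 × 61 = 5612 ≡ 1 (mod 181)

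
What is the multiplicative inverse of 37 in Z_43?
7

Using Extended Euclidean Algorithm:
gcd(37, 43) = 1
Bezout coefficients: 37 × 7 + 43 × -6 = 1
So 37 × 7 ≡ 1 (mod 43)
The inverse is 7 mod 43 = 7
Verification: 37 × 7 = 259 = 6 × 43 + 1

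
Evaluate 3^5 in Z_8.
5 = 4 + 1 (binary 101). Repeated squaring mod 8: 3^1 ≡ 3; 3^2 ≡ 3² = 9 ≡ 1; 3^4 ≡ 1² = 1 ≡ 1. Multiply: 3^5 = 3^4 × 3^1 ≡ 1 × 3 (mod 8): 1 × 3 = 3 ≡ 3. So 3^5 ≡ 3 (mod 8).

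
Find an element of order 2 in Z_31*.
30 has order 2 mod 31 since 30^{2} ≡ 1 (mod 31) and no smaller power works.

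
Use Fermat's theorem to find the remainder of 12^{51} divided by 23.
16

By Fermat's Little Theorem, a^(p-1) ≡ 1 (mod p) for prime p and gcd(a, p) = 1
Here p = 23, so 12^22 ≡ 1 (mod 23)
We can reduce the exponent: 51 mod 22 = 7
So 12^51 ≡ 12^7 (mod 23)
Computing: 12^7 mod 23 = 16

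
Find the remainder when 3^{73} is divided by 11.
By Fermat: 3^{10} ≡ 1 (mod 11). 73 = 7×10 + 3. So 3^{73} ≡ 3^{3} ≡ 5 (mod 11)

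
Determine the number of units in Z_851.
792

Prime factorization: 851 = 23 × 37
Using the formula φ(n) = n × Π(1 - 1/p) for each prime factor p:
φ(851) = 851 × (1 - 1/23) × (1 - 1/37)
φ(851) = 792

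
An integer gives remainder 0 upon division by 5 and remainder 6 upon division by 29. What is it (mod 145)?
M = 5 × 29 = 145. M₁ = 29, y₁ ≡ 4 (mod 5). M₂ = 5, y₂ ≡ 6 (mod 29). n = 0×29×4 + 6×5×6 ≡ 35 (mod 145). The smallest positive such number is 35.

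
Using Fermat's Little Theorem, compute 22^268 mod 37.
By Fermat: 22^{36} ≡ 1 (mod 37). 268 = 7×36 + 16. So 22^{268} ≡ 22^{16} ≡ 12 (mod 37)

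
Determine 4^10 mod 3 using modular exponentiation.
4 ≡ 1 (mod 3). 10 = 8 + 2 (binary 1010). Repeated squaring mod 3: 1^1 ≡ 1; 1^2 ≡ 1² = 1 ≡ 1; 1^4 ≡ 1² = 1 ≡ 1; 1^8 ≡ 1² = 1 ≡ 1. Multiply: 4^10 ≡ 1^8 × 1^2 ≡ 1 × 1 (mod 3): 1 × 1 = 1 ≡ 1. So 4^10 ≡ 1 (mod 3).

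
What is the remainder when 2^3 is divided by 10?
3 = 2 + 1 (binary 11). Repeated squaring mod 10: 2^1 ≡ 2; 2^2 ≡ 2² = 4 ≡ 4. Multiply: 2^3 = 2^2 × 2^1 ≡ 4 × 2 (mod 10): 4 × 2 = 8 ≡ 8. So 2^3 ≡ 8 (mod 10).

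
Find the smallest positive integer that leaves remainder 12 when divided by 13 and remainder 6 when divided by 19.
M = 13 × 19 = 247. M₁ = 19, y₁ ≡ 11 (mod 13). M₂ = 13, y₂ ≡ 3 (mod 19). r = 12×19×11 + 6×13×3 ≡ 25 (mod 247). The smallest positive such number is 25.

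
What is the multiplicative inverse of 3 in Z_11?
4

Using Extended Euclidean Algorithm:
gcd(3, 11) = 1
Bezout coefficients: 3 × 4 + 11 × -1 = 1
So 3 × 4 ≡ 1 (mod 11)
The inverse is 4 mod 11 = 4
Verification: 3 × 4 = 12 = 1 × 11 + 1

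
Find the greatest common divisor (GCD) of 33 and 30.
3

Using the Euclidean algorithm:
33 = 1 × 30 + 3
30 = 10 × 3 + 0

GCD(33, 30) = 3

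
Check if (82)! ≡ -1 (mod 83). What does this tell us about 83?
(82)! mod 83 = 82. Since this equals -1 (mod 83), Wilson confirms 83 is prime.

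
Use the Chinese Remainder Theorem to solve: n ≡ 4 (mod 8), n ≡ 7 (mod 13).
M = 8 × 13 = 104. M₁ = 13, y₁ ≡ 5 (mod 8). M₂ = 8, y₂ ≡ 5 (mod 13). n = 4×13×5 + 7×8×5 ≡ 20 (mod 104)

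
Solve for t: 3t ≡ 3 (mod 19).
1

Since gcd(3, 19) = 1 divides 3, a solution exists.
Multiply both sides by the inverse of 3 mod 19:
  3^(-1) mod 19 = 13
  x ≡ 13 × 3 ≡ 39 ≡ 1 (mod 19)
Verification: 3 × 1 = 3 = 0 × 19 + 3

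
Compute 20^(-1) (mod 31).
20^(-1) ≡ 14 (mod 31). Verification: 20 × 14 = 280 ≡ 1 (mod 31)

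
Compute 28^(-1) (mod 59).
28^(-1) ≡ 19 (mod 59). Verification: 28 × 19 = 532 ≡ 1 (mod 59)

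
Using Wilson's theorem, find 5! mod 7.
(6)! = (5)! × (6) ≡ -1 (mod 7). So (5)! ≡ -1 × (6)^(-1) ≡ (-1)×(-1) = 1 (mod 7)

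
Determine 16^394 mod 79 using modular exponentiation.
Using Fermat: 16^{78} ≡ 1 (mod 79). 394 ≡ 4 (mod 78). So 16^{394} ≡ 16^{4} ≡ 45 (mod 79)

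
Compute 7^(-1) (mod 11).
7^(-1) ≡ 8 (mod 11). Verification: 7 × 8 = 56 ≡ 1 (mod 11)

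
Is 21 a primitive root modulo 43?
p - 1 = 42 has prime divisors 2, 3, 7. Check 21^(42/q) mod 43 for each: 21^(42/2) = 21^21 ≡ 1, 21^(42/3) = 21^14 ≡ 1, 21^(42/7) = 21^6 ≡ 41 (mod 43). Since 21^21 ≡ 1 (mod 43), the order of 21 divides 21 (in fact the order is 7) ≠ 42, so it is not a primitive root.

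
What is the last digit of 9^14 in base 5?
Using Fermat: 9^{4} ≡ 1 (mod 5). 14 ≡ 2 (mod 4). So 9^{14} ≡ 9^{2} ≡ 1 (mod 5)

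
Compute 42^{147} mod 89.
71

Using successive squaring:
Binary expansion of 147: 10010011
Powers of 42 mod 89 (each is the square of the previous):
  42^1 ≡ 42 (mod 89)
  42^2 ≡ 42² = 1764 ≡ 73 (mod 89)
  42^4 ≡ 73² = 5329 ≡ 78 (mod 89)
  42^8 ≡ 78² = 6084 ≡ 32 (mod 89)
  42^16 ≡ 32² = 1024 ≡ 45 (mod 89)
  42^32 ≡ 45² = 2025 ≡ 67 (mod 89)
  42^64 ≡ 67² = 4489 ≡ 39 (mod 89)
  42^128 ≡ 39² = 1521 ≡ 8 (mod 89)
147 = 128 + 16 + 2 + 1, so 42^147 = 42^128 × 42^16 × 42^2 × 42^1 ≡ 8 × 45 × 73 × 42 (mod 89)
Multiplying step by step:
  8 × 45 = 360 ≡ 4 (mod 89)
  4 × 73 = 292 ≡ 25 (mod 89)
  25 × 42 = 1050 ≡ 71 (mod 89)
Result: 42^147 ≡ 71 (mod 89)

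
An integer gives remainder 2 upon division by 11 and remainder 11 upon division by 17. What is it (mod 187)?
M = 11 × 17 = 187. M₁ = 17, y₁ ≡ 2 (mod 11). M₂ = 11, y₂ ≡ 14 (mod 17). y = 2×17×2 + 11×11×14 ≡ 79 (mod 187). The smallest positive such number is 79.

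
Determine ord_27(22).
Powers of 22 mod 27: 22^1≡22, 22^2≡25, 22^3≡10, 22^4≡4, 22^5≡7, 22^6≡19, 22^7≡13, 22^8≡16, 22^9≡1. Order = 9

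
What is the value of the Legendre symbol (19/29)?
(19/29) = 19^{14} mod 29 = -1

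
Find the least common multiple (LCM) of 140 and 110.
1540

First find GCD(140, 110) using the Euclidean algorithm:
140 = 1 × 110 + 30
110 = 3 × 30 + 20
30 = 1 × 20 + 10
20 = 2 × 10 + 0
GCD(140, 110) = 10

LCM formula: LCM(a, b) = (a × b) / GCD(a, b)
LCM(140, 110) = (140 × 110) / 10
LCM(140, 110) = 15400 / 10
LCM(140, 110) = 1540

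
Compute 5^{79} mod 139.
41

Using successive squaring:
Binary expansion of 79: 1001111
Powers of 5 mod 139 (each is the square of the previous):
  5^1 ≡ 5 (mod 139)
  5^2 ≡ 5² = 25 ≡ 25 (mod 139)
  5^4 ≡ 25² = 625 ≡ 69 (mod 139)
  5^8 ≡ 69² = 4761 ≡ 35 (mod 139)
  5^16 ≡ 35² = 1225 ≡ 113 (mod 139)
  5^32 ≡ 113² = 12769 ≡ 120 (mod 139)
  5^64 ≡ 120² = 14400 ≡ 83 (mod 139)
79 = 64 + 8 + 4 + 2 + 1, so 5^79 = 5^64 × 5^8 × 5^4 × 5^2 × 5^1 ≡ 83 × 35 × 69 × 25 × 5 (mod 139)
Multiplying step by step:
  83 × 35 = 2905 ≡ 125 (mod 139)
  125 × 69 = 8625 ≡ 7 (mod 139)
  7 × 25 = 175 ≡ 36 (mod 139)
  36 × 5 = 180 ≡ 41 (mod 139)
Result: 5^79 ≡ 41 (mod 139)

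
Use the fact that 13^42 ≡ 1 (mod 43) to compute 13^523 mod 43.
By Fermat: 13^{42} ≡ 1 (mod 43). 523 ≡ 19 (mod 42). So 13^{523} ≡ 13^{19} ≡ 14 (mod 43)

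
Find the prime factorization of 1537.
29 × 53

Divide by primes starting from smallest:
1537 ÷ 29 = 53
53 ÷ 53 = 1

1537 = 29 × 53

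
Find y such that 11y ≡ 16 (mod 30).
26

Since gcd(11, 30) = 1 divides 16, a solution exists.
Multiply both sides by the inverse of 11 mod 30:
  11^(-1) mod 30 = 11
  x ≡ 11 × 16 ≡ 176 ≡ 26 (mod 30)
Verification: 11 × 26 = 286 = 9 × 30 + 16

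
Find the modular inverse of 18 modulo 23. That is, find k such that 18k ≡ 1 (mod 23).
9

Using Extended Euclidean Algorithm:
gcd(18, 23) = 1
Bezout coefficients: 18 × 9 + 23 × -7 = 1
So 18 × 9 ≡ 1 (mod 23)
The inverse is 9 mod 23 = 9
Verification: 18 × 9 = 162 = 7 × 23 + 1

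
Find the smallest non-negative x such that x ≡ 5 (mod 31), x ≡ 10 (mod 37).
935

Using the Chinese Remainder Theorem:
M = product of moduli = 1147
For equation 1: M_1 = 37, 37 ≡ 6 (mod 31), inverse of 37 mod 31 is 26 (check: 6 × 26 = 156 ≡ 1 (mod 31))
For equation 2: M_2 = 31, 31 ≡ 31 (mod 37), inverse of 31 mod 37 is 6 (check: 31 × 6 = 186 ≡ 1 (mod 37))
Combine: x ≡ Σ r_i×M_i×(M_i⁻¹ mod m_i) = 5×37×26 + 10×31×6 = 4810 + 1860 = 6670
6670 mod 1147 = 935
x ≡ 935 (mod 1147)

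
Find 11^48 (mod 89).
Using repeated squaring. 48 = 32 + 16 (binary 110000). Repeated squaring mod 89: 11^1 ≡ 11; 11^2 ≡ 11² = 121 ≡ 32; 11^4 ≡ 32² = 1024 ≡ 45; 11^8 ≡ 45² = 2025 ≡ 67; 11^16 ≡ 67² = 4489 ≡ 39; 11^32 ≡ 39² = 1521 ≡ 8. Multiply: 11^48 = 11^32 × 11^16 ≡ 8 × 39 (mod 89): 8 × 39 = 312 ≡ 45. So 11^48 ≡ 45 (mod 89).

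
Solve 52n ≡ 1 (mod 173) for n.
52^(-1) ≡ 10 (mod 173). Verification: 52 × 10 = 520 ≡ 1 (mod 173)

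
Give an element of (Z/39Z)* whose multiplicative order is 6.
4 has order 6 mod 39 since 4^{6} ≡ 1 (mod 39) and no smaller power works.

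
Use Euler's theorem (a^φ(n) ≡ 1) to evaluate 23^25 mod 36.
By Euler: 23^{12} ≡ 1 (mod 36) since gcd(23, 36) = 1. 25 = 2×12 + 1. So 23^{25} ≡ 23^{1} ≡ 23 (mod 36)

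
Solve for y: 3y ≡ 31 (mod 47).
26

Since gcd(3, 47) = 1 divides 31, a solution exists.
Multiply both sides by the inverse of 3 mod 47:
  3^(-1) mod 47 = 16
  x ≡ 16 × 31 ≡ 496 ≡ 26 (mod 47)
Verification: 3 × 26 = 78 = 1 × 47 + 31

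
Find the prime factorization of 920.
2^3 × 5 × 23

Divide by primes starting from smallest:
920 ÷ 2 = 460
460 ÷ 2 = 230
230 ÷ 2 = 115
115 ÷ 5 = 23
23 ÷ 23 = 1

920 = 2^3 × 5 × 23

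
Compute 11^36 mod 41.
Using repeated squaring. 36 = 32 + 4 (binary 100100). Repeated squaring mod 41: 11^1 ≡ 11; 11^2 ≡ 11² = 121 ≡ 39; 11^4 ≡ 39² = 1521 ≡ 4; 11^8 ≡ 4² = 16 ≡ 16; 11^16 ≡ 16² = 256 ≡ 10; 11^32 ≡ 10² = 100 ≡ 18. Multiply: 11^36 = 11^32 × 11^4 ≡ 18 × 4 (mod 41): 18 × 4 = 72 ≡ 31. So 11^36 ≡ 31 (mod 41).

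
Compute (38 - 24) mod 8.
6

(38 - 24) = 14
14 mod 8 = 6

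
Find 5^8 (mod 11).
8 = 8 (binary 1000). Repeated squaring mod 11: 5^1 ≡ 5; 5^2 ≡ 5² = 25 ≡ 3; 5^4 ≡ 3² = 9 ≡ 9; 5^8 ≡ 9² = 81 ≡ 4. So 5^8 ≡ 4 (mod 11).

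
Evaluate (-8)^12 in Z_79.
Using repeated squaring. (-8) ≡ 71 (mod 79). 12 = 8 + 4 (binary 1100). Repeated squaring mod 79: 71^1 ≡ 71; 71^2 ≡ 71² = 5041 ≡ 64; 71^4 ≡ 64² = 4096 ≡ 67; 71^8 ≡ 67² = 4489 ≡ 65. Multiply: (-8)^12 ≡ 71^8 × 71^4 ≡ 65 × 67 (mod 79): 65 × 67 = 4355 ≡ 10. So (-8)^12 ≡ 10 (mod 79).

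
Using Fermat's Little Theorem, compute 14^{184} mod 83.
49

By Fermat's Little Theorem, a^(p-1) ≡ 1 (mod p) for prime p and gcd(a, p) = 1
Here p = 83, so 14^82 ≡ 1 (mod 83)
We can reduce the exponent: 184 mod 82 = 20
So 14^184 ≡ 14^20 (mod 83)
Computing: 14^20 mod 83 = 49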